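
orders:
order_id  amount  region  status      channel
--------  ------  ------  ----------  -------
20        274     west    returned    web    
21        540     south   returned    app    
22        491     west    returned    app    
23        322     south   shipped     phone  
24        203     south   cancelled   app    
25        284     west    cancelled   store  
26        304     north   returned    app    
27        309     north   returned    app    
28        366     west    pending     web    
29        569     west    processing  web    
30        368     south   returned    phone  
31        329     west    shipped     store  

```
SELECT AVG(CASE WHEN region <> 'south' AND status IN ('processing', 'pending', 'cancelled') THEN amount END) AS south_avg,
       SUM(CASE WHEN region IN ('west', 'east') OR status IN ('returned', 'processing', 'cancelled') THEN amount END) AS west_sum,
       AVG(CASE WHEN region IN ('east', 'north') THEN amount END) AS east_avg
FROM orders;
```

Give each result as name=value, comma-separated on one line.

south_avg=406.3333333333, west_sum=4037, east_avg=306.5

[south_avg: region <> 'south' AND status IN ('processing', 'pending', 'cancelled')]
order_id=20: ✗
order_id=21: ✗
order_id=22: ✗
order_id=23: ✗
order_id=24: ✗
order_id=25: ✓ → 284
order_id=26: ✗
order_id=27: ✗
order_id=28: ✓ → 366
order_id=29: ✓ → 569
order_id=30: ✗
order_id=31: ✗
south_avg = (284 + 366 + 569) / 3 = 406.3333333333
—
[west_sum: region IN ('west', 'east') OR status IN ('returned', 'processing', 'cancelled')]
order_id=20: ✓ → 274
order_id=21: ✓ → 540
order_id=22: ✓ → 491
order_id=23: ✗
order_id=24: ✓ → 203
order_id=25: ✓ → 284
order_id=26: ✓ → 304
order_id=27: ✓ → 309
order_id=28: ✓ → 366
order_id=29: ✓ → 569
order_id=30: ✓ → 368
order_id=31: ✓ → 329
west_sum = 274 + 540 + 491 + 203 + 284 + 304 + 309 + 366 + 569 + 368 + 329 = 4037
—
[east_avg: region IN ('east', 'north')]
order_id=20: ✗
order_id=21: ✗
order_id=22: ✗
order_id=23: ✗
order_id=24: ✗
order_id=25: ✗
order_id=26: ✓ → 304
order_id=27: ✓ → 309
order_id=28: ✗
order_id=29: ✗
order_id=30: ✗
order_id=31: ✗
east_avg = (304 + 309) / 2 = 306.5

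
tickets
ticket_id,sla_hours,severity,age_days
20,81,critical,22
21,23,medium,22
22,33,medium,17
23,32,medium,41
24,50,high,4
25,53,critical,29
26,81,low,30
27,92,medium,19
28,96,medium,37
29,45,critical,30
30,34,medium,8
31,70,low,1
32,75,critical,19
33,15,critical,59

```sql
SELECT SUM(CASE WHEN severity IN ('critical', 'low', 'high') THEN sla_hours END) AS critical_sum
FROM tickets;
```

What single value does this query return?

470

ticket_id=20: ✓ → 81
ticket_id=21: ✗
ticket_id=22: ✗
ticket_id=23: ✗
ticket_id=24: ✓ → 50
ticket_id=25: ✓ → 53
ticket_id=26: ✓ → 81
ticket_id=27: ✗
ticket_id=28: ✗
ticket_id=29: ✓ → 45
ticket_id=30: ✗
ticket_id=31: ✓ → 70
ticket_id=32: ✓ → 75
ticket_id=33: ✓ → 15
critical_sum = 81 + 50 + 53 + 81 + 45 + 70 + 75 + 15 = 470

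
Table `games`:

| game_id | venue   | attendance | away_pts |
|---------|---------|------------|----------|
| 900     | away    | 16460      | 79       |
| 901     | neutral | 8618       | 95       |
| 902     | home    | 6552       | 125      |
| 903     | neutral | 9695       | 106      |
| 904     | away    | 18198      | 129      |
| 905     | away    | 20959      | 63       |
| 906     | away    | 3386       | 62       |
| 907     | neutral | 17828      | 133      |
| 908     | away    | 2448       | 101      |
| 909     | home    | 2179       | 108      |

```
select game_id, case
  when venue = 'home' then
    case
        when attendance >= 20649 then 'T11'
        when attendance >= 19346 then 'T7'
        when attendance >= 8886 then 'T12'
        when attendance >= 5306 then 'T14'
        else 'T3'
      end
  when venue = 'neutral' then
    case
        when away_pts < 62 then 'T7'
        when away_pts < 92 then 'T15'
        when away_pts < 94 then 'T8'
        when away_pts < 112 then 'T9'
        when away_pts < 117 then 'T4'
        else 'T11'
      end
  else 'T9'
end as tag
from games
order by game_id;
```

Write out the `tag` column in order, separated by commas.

T9, T9, T14, T9, T9, T9, T9, T11, T9, T3

game_id=900: venue='away' → outer ELSE → T9
game_id=901: venue='neutral' → inner[away_pts < 112] → T9
game_id=902: venue='home' → inner[attendance >= 5306] → T14
game_id=903: venue='neutral' → inner[away_pts < 112] → T9
game_id=904: venue='away' → outer ELSE → T9
game_id=905: venue='away' → outer ELSE → T9
game_id=906: venue='away' → outer ELSE → T9
game_id=907: venue='neutral' → inner[ELSE] → T11
game_id=908: venue='away' → outer ELSE → T9
game_id=909: venue='home' → inner[ELSE] → T3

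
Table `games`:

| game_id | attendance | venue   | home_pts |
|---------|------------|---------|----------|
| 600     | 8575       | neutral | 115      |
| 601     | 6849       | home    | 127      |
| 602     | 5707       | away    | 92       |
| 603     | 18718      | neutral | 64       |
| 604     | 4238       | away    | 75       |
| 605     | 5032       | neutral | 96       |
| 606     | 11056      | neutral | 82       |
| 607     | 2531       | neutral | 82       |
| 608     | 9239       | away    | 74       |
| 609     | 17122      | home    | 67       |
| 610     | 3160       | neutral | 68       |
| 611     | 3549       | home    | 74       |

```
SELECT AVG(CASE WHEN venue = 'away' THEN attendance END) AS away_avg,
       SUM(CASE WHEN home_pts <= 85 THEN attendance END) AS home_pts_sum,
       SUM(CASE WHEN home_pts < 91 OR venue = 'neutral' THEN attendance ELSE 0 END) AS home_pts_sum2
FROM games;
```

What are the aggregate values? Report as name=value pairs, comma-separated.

[away_avg: venue = 'away']
game_id=600: ✗
game_id=601: ✗
game_id=602: ✓ → 5707
game_id=603: ✗
game_id=604: ✓ → 4238
game_id=605: ✗
game_id=606: ✗
game_id=607: ✗
game_id=608: ✓ → 9239
game_id=609: ✗
game_id=610: ✗
game_id=611: ✗
away_avg = (5707 + 4238 + 9239) / 3 = 6394.6666666667
—
[home_pts_sum: home_pts <= 85]
game_id=600: ✗
game_id=601: ✗
game_id=602: ✗
game_id=603: ✓ → 18718
game_id=604: ✓ → 4238
game_id=605: ✗
game_id=606: ✓ → 11056
game_id=607: ✓ → 2531
game_id=608: ✓ → 9239
game_id=609: ✓ → 17122
game_id=610: ✓ → 3160
game_id=611: ✓ → 3549
home_pts_sum = 18718 + 4238 + 11056 + 2531 + 9239 + 17122 + 3160 + 3549 = 69613
—
[home_pts_sum2: home_pts < 91 OR venue = 'neutral']
game_id=600: ✓ → 8575
game_id=601: ✗
game_id=602: ✗
game_id=603: ✓ → 18718
game_id=604: ✓ → 4238
game_id=605: ✓ → 5032
game_id=606: ✓ → 11056
game_id=607: ✓ → 2531
game_id=608: ✓ → 9239
game_id=609: ✓ → 17122
game_id=610: ✓ → 3160
game_id=611: ✓ → 3549
home_pts_sum2 = 8575 + 18718 + 4238 + 5032 + 11056 + 2531 + 9239 + 17122 + 3160 + 3549 = 83220

away_avg=6394.6666666667, home_pts_sum=69613, home_pts_sum2=83220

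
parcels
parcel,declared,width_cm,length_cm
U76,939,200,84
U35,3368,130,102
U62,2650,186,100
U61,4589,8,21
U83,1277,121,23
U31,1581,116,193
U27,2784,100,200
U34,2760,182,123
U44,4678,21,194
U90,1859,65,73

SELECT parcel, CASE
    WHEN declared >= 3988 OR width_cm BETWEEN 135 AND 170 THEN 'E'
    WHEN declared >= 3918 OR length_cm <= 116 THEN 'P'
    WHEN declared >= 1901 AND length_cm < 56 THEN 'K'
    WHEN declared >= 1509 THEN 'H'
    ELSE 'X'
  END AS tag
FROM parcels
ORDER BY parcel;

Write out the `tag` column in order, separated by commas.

parcel=U27: declared >= 1509 → H
parcel=U31: declared >= 1509 → H
parcel=U34: declared >= 1509 → H
parcel=U35: declared >= 3918 OR length_cm <= 116 → P
parcel=U44: declared >= 3988 OR width_cm BETWEEN 135 AND 170 → E
parcel=U61: declared >= 3988 OR width_cm BETWEEN 135 AND 170 → E
parcel=U62: declared >= 3918 OR length_cm <= 116 → P
parcel=U76: declared >= 3918 OR length_cm <= 116 → P
parcel=U83: declared >= 3918 OR length_cm <= 116 → P
parcel=U90: declared >= 3918 OR length_cm <= 116 → P

H, H, H, P, E, E, P, P, P, P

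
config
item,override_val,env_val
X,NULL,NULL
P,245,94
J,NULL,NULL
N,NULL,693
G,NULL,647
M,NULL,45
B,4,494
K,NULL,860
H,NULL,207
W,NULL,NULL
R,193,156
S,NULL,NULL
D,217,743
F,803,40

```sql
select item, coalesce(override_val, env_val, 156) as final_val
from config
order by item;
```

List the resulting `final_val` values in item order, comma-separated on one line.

item=B: override_val=4 → 4
item=D: override_val=217 → 217
item=F: override_val=803 → 803
item=G: override_val=NULL, env_val=647 → 647
item=H: override_val=NULL, env_val=207 → 207
item=J: override_val=NULL, env_val=NULL, → literal 156 → 156
item=K: override_val=NULL, env_val=860 → 860
item=M: override_val=NULL, env_val=45 → 45
item=N: override_val=NULL, env_val=693 → 693
item=P: override_val=245 → 245
item=R: override_val=193 → 193
item=S: override_val=NULL, env_val=NULL, → literal 156 → 156
item=W: override_val=NULL, env_val=NULL, → literal 156 → 156
item=X: override_val=NULL, env_val=NULL, → literal 156 → 156

4, 217, 803, 647, 207, 156, 860, 45, 693, 245, 193, 156, 156, 156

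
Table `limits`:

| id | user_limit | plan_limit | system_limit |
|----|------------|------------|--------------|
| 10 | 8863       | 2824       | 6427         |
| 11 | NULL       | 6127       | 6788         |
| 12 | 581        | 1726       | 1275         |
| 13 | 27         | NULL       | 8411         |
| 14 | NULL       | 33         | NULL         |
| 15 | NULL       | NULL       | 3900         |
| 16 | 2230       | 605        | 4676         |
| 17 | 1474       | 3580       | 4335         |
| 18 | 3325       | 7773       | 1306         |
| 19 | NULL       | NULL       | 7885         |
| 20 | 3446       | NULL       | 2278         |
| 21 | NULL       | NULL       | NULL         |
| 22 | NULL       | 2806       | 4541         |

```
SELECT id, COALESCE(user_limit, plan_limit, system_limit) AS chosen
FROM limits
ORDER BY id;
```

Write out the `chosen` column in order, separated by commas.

8863, 6127, 581, 27, 33, 3900, 2230, 1474, 3325, 7885, 3446, NULL, 2806

id=10: user_limit=8863 → 8863
id=11: user_limit=NULL, plan_limit=6127 → 6127
id=12: user_limit=581 → 581
id=13: user_limit=27 → 27
id=14: user_limit=NULL, plan_limit=33 → 33
id=15: user_limit=NULL, plan_limit=NULL, system_limit=3900 → 3900
id=16: user_limit=2230 → 2230
id=17: user_limit=1474 → 1474
id=18: user_limit=3325 → 3325
id=19: user_limit=NULL, plan_limit=NULL, system_limit=7885 → 7885
id=20: user_limit=3446 → 3446
id=21: user_limit=NULL, plan_limit=NULL, system_limit=NULL (all NULL) → NULL
id=22: user_limit=NULL, plan_limit=2806 → 2806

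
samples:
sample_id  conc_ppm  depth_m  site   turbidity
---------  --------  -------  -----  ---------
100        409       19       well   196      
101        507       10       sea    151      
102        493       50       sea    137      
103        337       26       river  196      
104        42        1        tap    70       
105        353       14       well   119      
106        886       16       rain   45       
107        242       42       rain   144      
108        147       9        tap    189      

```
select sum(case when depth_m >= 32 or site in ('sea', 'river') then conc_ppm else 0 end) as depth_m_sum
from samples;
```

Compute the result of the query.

sample_id=100: ✗
sample_id=101: ✓ → 507
sample_id=102: ✓ → 493
sample_id=103: ✓ → 337
sample_id=104: ✗
sample_id=105: ✗
sample_id=106: ✗
sample_id=107: ✓ → 242
sample_id=108: ✗
depth_m_sum = 507 + 493 + 337 + 242 = 1579

1579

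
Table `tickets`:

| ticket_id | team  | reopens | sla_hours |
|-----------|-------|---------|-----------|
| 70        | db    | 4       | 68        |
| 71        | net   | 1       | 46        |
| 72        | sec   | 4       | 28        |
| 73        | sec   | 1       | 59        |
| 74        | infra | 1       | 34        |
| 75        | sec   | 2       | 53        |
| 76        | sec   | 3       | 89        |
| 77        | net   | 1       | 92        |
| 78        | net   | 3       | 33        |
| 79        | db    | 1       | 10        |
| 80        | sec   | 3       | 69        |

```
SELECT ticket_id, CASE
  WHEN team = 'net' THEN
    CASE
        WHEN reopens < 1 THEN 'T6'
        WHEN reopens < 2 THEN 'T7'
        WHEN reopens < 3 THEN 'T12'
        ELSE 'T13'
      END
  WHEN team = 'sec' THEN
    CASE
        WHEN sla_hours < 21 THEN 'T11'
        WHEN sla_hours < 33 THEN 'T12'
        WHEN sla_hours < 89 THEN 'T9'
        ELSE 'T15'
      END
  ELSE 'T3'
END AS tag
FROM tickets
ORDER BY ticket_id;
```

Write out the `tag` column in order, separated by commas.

ticket_id=70: team='db' → outer ELSE → T3
ticket_id=71: team='net' → inner[reopens < 2] → T7
ticket_id=72: team='sec' → inner[sla_hours < 33] → T12
ticket_id=73: team='sec' → inner[sla_hours < 89] → T9
ticket_id=74: team='infra' → outer ELSE → T3
ticket_id=75: team='sec' → inner[sla_hours < 89] → T9
ticket_id=76: team='sec' → inner[ELSE] → T15
ticket_id=77: team='net' → inner[reopens < 2] → T7
ticket_id=78: team='net' → inner[ELSE] → T13
ticket_id=79: team='db' → outer ELSE → T3
ticket_id=80: team='sec' → inner[sla_hours < 89] → T9

T3, T7, T12, T9, T3, T9, T15, T7, T13, T3, T9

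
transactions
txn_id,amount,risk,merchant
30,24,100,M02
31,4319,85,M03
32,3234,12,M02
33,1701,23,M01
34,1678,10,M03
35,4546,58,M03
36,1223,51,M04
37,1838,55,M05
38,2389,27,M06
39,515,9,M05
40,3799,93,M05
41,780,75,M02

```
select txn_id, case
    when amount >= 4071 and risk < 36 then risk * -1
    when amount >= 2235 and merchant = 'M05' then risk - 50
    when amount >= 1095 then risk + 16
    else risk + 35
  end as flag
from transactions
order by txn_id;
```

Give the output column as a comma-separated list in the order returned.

135, 101, 28, 39, 26, 74, 67, 71, 43, 44, 43, 110

txn_id=30: ELSE → 135
txn_id=31: amount >= 1095 → 101
txn_id=32: amount >= 1095 → 28
txn_id=33: amount >= 1095 → 39
txn_id=34: amount >= 1095 → 26
txn_id=35: amount >= 1095 → 74
txn_id=36: amount >= 1095 → 67
txn_id=37: amount >= 1095 → 71
txn_id=38: amount >= 1095 → 43
txn_id=39: ELSE → 44
txn_id=40: amount >= 2235 and merchant = 'M05' → 43
txn_id=41: ELSE → 110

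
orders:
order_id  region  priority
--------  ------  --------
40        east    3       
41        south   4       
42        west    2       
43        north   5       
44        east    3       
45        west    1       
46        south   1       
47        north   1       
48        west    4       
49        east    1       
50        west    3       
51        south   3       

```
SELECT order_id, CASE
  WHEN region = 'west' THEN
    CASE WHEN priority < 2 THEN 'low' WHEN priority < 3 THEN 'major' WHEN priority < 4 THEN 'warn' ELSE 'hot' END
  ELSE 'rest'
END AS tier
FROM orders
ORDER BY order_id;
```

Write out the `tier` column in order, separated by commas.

order_id=40: region='east' → outer ELSE → rest
order_id=41: region='south' → outer ELSE → rest
order_id=42: region='west' → inner[priority < 3] → major
order_id=43: region='north' → outer ELSE → rest
order_id=44: region='east' → outer ELSE → rest
order_id=45: region='west' → inner[priority < 2] → low
order_id=46: region='south' → outer ELSE → rest
order_id=47: region='north' → outer ELSE → rest
order_id=48: region='west' → inner[ELSE] → hot
order_id=49: region='east' → outer ELSE → rest
order_id=50: region='west' → inner[priority < 4] → warn
order_id=51: region='south' → outer ELSE → rest

rest, rest, major, rest, rest, low, rest, rest, hot, rest, warn, rest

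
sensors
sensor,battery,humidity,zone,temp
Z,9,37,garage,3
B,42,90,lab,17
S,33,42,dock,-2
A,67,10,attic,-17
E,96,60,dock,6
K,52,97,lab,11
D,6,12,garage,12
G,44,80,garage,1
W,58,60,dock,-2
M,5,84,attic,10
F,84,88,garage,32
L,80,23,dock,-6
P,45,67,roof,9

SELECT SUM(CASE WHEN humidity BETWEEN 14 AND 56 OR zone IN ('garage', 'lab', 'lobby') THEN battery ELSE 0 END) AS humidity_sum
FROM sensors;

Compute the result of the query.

350

sensor=Z: ✓ → 9
sensor=B: ✓ → 42
sensor=S: ✓ → 33
sensor=A: ✗
sensor=E: ✗
sensor=K: ✓ → 52
sensor=D: ✓ → 6
sensor=G: ✓ → 44
sensor=W: ✗
sensor=M: ✗
sensor=F: ✓ → 84
sensor=L: ✓ → 80
sensor=P: ✗
humidity_sum = 9 + 42 + 33 + 52 + 6 + 44 + 84 + 80 = 350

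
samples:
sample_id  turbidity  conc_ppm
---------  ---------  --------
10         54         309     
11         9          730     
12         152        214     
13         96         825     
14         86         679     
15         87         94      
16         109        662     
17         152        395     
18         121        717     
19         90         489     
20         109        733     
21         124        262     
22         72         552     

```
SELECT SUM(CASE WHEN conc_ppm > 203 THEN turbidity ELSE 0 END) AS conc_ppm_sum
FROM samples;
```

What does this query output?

1174

sample_id=10: ✓ → 54
sample_id=11: ✓ → 9
sample_id=12: ✓ → 152
sample_id=13: ✓ → 96
sample_id=14: ✓ → 86
sample_id=15: ✗
sample_id=16: ✓ → 109
sample_id=17: ✓ → 152
sample_id=18: ✓ → 121
sample_id=19: ✓ → 90
sample_id=20: ✓ → 109
sample_id=21: ✓ → 124
sample_id=22: ✓ → 72
conc_ppm_sum = 54 + 9 + 152 + 96 + 86 + 109 + 152 + 121 + 90 + 109 + 124 + 72 = 1174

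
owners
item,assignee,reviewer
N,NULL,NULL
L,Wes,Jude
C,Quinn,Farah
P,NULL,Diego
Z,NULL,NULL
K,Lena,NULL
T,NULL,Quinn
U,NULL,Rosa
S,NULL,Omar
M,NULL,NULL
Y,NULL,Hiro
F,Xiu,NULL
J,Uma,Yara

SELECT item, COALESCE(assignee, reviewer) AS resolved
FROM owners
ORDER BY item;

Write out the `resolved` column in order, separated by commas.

Quinn, Xiu, Uma, Lena, Wes, NULL, NULL, Diego, Omar, Quinn, Rosa, Hiro, NULL

item=C: assignee=Quinn → Quinn
item=F: assignee=Xiu → Xiu
item=J: assignee=Uma → Uma
item=K: assignee=Lena → Lena
item=L: assignee=Wes → Wes
item=M: assignee=NULL, reviewer=NULL (all NULL) → NULL
item=N: assignee=NULL, reviewer=NULL (all NULL) → NULL
item=P: assignee=NULL, reviewer=Diego → Diego
item=S: assignee=NULL, reviewer=Omar → Omar
item=T: assignee=NULL, reviewer=Quinn → Quinn
item=U: assignee=NULL, reviewer=Rosa → Rosa
item=Y: assignee=NULL, reviewer=Hiro → Hiro
item=Z: assignee=NULL, reviewer=NULL (all NULL) → NULL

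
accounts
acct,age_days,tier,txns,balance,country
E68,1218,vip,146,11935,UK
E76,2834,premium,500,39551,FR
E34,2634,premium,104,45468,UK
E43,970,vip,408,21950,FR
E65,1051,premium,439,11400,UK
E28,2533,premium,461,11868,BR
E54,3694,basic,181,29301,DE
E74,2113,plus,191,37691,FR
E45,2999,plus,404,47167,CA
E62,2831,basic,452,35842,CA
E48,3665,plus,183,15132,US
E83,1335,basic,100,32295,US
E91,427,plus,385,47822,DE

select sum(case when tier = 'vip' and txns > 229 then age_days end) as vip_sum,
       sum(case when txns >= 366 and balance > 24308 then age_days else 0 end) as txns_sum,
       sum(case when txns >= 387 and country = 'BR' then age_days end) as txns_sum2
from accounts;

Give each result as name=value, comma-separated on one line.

[vip_sum: tier = 'vip' and txns > 229]
acct=E68: ✗
acct=E76: ✗
acct=E34: ✗
acct=E43: ✓ → 970
acct=E65: ✗
acct=E28: ✗
acct=E54: ✗
acct=E74: ✗
acct=E45: ✗
acct=E62: ✗
acct=E48: ✗
acct=E83: ✗
acct=E91: ✗
vip_sum = 970
—
[txns_sum: txns >= 366 and balance > 24308]
acct=E68: ✗
acct=E76: ✓ → 2834
acct=E34: ✗
acct=E43: ✗
acct=E65: ✗
acct=E28: ✗
acct=E54: ✗
acct=E74: ✗
acct=E45: ✓ → 2999
acct=E62: ✓ → 2831
acct=E48: ✗
acct=E83: ✗
acct=E91: ✓ → 427
txns_sum = 2834 + 2999 + 2831 + 427 = 9091
—
[txns_sum2: txns >= 387 and country = 'BR']
acct=E68: ✗
acct=E76: ✗
acct=E34: ✗
acct=E43: ✗
acct=E65: ✗
acct=E28: ✓ → 2533
acct=E54: ✗
acct=E74: ✗
acct=E45: ✗
acct=E62: ✗
acct=E48: ✗
acct=E83: ✗
acct=E91: ✗
txns_sum2 = 2533

vip_sum=970, txns_sum=9091, txns_sum2=2533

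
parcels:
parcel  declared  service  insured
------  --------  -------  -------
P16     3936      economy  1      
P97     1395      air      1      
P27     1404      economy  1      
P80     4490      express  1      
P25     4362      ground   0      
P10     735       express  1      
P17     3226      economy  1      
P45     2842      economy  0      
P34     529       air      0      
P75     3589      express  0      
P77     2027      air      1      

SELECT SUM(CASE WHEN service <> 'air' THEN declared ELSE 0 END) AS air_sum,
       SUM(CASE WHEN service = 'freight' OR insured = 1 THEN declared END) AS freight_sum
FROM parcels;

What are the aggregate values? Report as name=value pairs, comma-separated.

air_sum=24584, freight_sum=17213

[air_sum: service <> 'air']
parcel=P16: ✓ → 3936
parcel=P97: ✗
parcel=P27: ✓ → 1404
parcel=P80: ✓ → 4490
parcel=P25: ✓ → 4362
parcel=P10: ✓ → 735
parcel=P17: ✓ → 3226
parcel=P45: ✓ → 2842
parcel=P34: ✗
parcel=P75: ✓ → 3589
parcel=P77: ✗
air_sum = 3936 + 1404 + 4490 + 4362 + 735 + 3226 + 2842 + 3589 = 24584
—
[freight_sum: service = 'freight' OR insured = 1]
parcel=P16: ✓ → 3936
parcel=P97: ✓ → 1395
parcel=P27: ✓ → 1404
parcel=P80: ✓ → 4490
parcel=P25: ✗
parcel=P10: ✓ → 735
parcel=P17: ✓ → 3226
parcel=P45: ✗
parcel=P34: ✗
parcel=P75: ✗
parcel=P77: ✓ → 2027
freight_sum = 3936 + 1395 + 1404 + 4490 + 735 + 3226 + 2027 = 17213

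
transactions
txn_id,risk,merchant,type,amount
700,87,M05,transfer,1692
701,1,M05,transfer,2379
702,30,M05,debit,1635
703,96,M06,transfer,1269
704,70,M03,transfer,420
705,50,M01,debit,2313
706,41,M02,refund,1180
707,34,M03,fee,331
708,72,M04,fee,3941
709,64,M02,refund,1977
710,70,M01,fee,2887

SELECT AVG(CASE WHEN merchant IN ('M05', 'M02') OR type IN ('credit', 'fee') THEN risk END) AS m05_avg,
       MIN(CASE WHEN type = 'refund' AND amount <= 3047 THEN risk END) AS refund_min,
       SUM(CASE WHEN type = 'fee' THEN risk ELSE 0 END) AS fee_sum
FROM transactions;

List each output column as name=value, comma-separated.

[m05_avg: merchant IN ('M05', 'M02') OR type IN ('credit', 'fee')]
txn_id=700: ✓ → 87
txn_id=701: ✓ → 1
txn_id=702: ✓ → 30
txn_id=703: ✗
txn_id=704: ✗
txn_id=705: ✗
txn_id=706: ✓ → 41
txn_id=707: ✓ → 34
txn_id=708: ✓ → 72
txn_id=709: ✓ → 64
txn_id=710: ✓ → 70
m05_avg = (87 + 1 + 30 + 41 + 34 + 72 + 64 + 70) / 8 = 49.875
—
[refund_min: type = 'refund' AND amount <= 3047]
txn_id=700: ✗
txn_id=701: ✗
txn_id=702: ✗
txn_id=703: ✗
txn_id=704: ✗
txn_id=705: ✗
txn_id=706: ✓ → 41
txn_id=707: ✗
txn_id=708: ✗
txn_id=709: ✓ → 64
txn_id=710: ✗
refund_min = MIN(41, 64) = 41
—
[fee_sum: type = 'fee']
txn_id=700: ✗
txn_id=701: ✗
txn_id=702: ✗
txn_id=703: ✗
txn_id=704: ✗
txn_id=705: ✗
txn_id=706: ✗
txn_id=707: ✓ → 34
txn_id=708: ✓ → 72
txn_id=709: ✗
txn_id=710: ✓ → 70
fee_sum = 34 + 72 + 70 = 176

m05_avg=49.875, refund_min=41, fee_sum=176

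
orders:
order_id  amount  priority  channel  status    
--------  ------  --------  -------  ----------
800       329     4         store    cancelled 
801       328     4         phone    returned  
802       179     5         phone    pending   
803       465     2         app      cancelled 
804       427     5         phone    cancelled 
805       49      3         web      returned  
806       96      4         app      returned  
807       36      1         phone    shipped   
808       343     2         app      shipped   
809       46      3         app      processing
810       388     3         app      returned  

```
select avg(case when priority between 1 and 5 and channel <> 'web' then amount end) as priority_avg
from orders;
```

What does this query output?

order_id=800: ✓ → 329
order_id=801: ✓ → 328
order_id=802: ✓ → 179
order_id=803: ✓ → 465
order_id=804: ✓ → 427
order_id=805: ✗
order_id=806: ✓ → 96
order_id=807: ✓ → 36
order_id=808: ✓ → 343
order_id=809: ✓ → 46
order_id=810: ✓ → 388
priority_avg = (329 + 328 + 179 + 465 + 427 + 96 + 36 + 343 + 46 + 388) / 10 = 263.7

263.7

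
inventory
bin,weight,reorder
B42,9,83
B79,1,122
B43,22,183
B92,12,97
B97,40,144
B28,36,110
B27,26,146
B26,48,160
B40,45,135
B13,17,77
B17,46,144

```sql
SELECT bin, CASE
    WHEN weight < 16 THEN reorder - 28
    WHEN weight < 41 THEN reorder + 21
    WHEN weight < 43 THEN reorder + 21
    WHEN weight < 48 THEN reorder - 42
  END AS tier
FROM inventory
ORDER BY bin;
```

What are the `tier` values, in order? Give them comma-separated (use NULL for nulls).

98, 102, NULL, 167, 131, 93, 55, 204, 94, 69, 165

bin=B13: weight < 41 → 98
bin=B17: weight < 48 → 102
bin=B26: (no match → NULL) → NULL
bin=B27: weight < 41 → 167
bin=B28: weight < 41 → 131
bin=B40: weight < 48 → 93
bin=B42: weight < 16 → 55
bin=B43: weight < 41 → 204
bin=B79: weight < 16 → 94
bin=B92: weight < 16 → 69
bin=B97: weight < 41 → 165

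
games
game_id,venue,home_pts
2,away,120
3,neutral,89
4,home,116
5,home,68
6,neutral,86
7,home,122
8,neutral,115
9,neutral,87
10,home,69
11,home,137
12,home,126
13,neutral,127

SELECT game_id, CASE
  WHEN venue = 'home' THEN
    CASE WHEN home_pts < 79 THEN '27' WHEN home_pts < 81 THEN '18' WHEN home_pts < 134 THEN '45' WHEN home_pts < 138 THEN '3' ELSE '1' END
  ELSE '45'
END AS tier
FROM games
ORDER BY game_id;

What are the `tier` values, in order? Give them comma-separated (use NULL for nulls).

45, 45, 45, 27, 45, 45, 45, 45, 27, 3, 45, 45

game_id=2: venue='away' → outer ELSE → 45
game_id=3: venue='neutral' → outer ELSE → 45
game_id=4: venue='home' → inner[home_pts < 134] → 45
game_id=5: venue='home' → inner[home_pts < 79] → 27
game_id=6: venue='neutral' → outer ELSE → 45
game_id=7: venue='home' → inner[home_pts < 134] → 45
game_id=8: venue='neutral' → outer ELSE → 45
game_id=9: venue='neutral' → outer ELSE → 45
game_id=10: venue='home' → inner[home_pts < 79] → 27
game_id=11: venue='home' → inner[home_pts < 138] → 3
game_id=12: venue='home' → inner[home_pts < 134] → 45
game_id=13: venue='neutral' → outer ELSE → 45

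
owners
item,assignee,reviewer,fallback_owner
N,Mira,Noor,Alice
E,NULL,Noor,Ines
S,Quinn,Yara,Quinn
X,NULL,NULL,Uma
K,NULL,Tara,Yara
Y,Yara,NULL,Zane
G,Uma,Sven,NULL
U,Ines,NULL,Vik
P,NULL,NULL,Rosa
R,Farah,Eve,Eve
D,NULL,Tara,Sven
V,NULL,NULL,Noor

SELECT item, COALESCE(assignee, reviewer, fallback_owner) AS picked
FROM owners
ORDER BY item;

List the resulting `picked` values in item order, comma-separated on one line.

Tara, Noor, Uma, Tara, Mira, Rosa, Farah, Quinn, Ines, Noor, Uma, Yara

item=D: assignee=NULL, reviewer=Tara → Tara
item=E: assignee=NULL, reviewer=Noor → Noor
item=G: assignee=Uma → Uma
item=K: assignee=NULL, reviewer=Tara → Tara
item=N: assignee=Mira → Mira
item=P: assignee=NULL, reviewer=NULL, fallback_owner=Rosa → Rosa
item=R: assignee=Farah → Farah
item=S: assignee=Quinn → Quinn
item=U: assignee=Ines → Ines
item=V: assignee=NULL, reviewer=NULL, fallback_owner=Noor → Noor
item=X: assignee=NULL, reviewer=NULL, fallback_owner=Uma → Uma
item=Y: assignee=Yara → Yara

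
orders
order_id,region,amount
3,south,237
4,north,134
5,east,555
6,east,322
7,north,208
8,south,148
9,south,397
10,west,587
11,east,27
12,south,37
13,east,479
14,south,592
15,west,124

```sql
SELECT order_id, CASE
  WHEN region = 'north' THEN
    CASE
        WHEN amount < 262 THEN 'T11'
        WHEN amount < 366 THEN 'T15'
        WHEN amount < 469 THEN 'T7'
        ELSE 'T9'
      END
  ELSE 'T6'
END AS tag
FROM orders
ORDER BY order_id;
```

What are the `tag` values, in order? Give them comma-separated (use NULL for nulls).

order_id=3: region='south' → outer ELSE → T6
order_id=4: region='north' → inner[amount < 262] → T11
order_id=5: region='east' → outer ELSE → T6
order_id=6: region='east' → outer ELSE → T6
order_id=7: region='north' → inner[amount < 262] → T11
order_id=8: region='south' → outer ELSE → T6
order_id=9: region='south' → outer ELSE → T6
order_id=10: region='west' → outer ELSE → T6
order_id=11: region='east' → outer ELSE → T6
order_id=12: region='south' → outer ELSE → T6
order_id=13: region='east' → outer ELSE → T6
order_id=14: region='south' → outer ELSE → T6
order_id=15: region='west' → outer ELSE → T6

T6, T11, T6, T6, T11, T6, T6, T6, T6, T6, T6, T6, T6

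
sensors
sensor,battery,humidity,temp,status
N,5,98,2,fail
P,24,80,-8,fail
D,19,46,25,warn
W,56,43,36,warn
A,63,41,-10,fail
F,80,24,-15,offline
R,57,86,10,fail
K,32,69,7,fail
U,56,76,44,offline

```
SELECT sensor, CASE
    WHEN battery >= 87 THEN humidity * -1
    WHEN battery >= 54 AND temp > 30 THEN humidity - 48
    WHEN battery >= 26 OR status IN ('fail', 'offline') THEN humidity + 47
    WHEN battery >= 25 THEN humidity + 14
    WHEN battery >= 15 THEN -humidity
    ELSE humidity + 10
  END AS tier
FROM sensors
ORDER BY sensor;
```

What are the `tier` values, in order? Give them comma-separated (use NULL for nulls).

88, -46, 71, 116, 145, 127, 133, 28, -5

sensor=A: battery >= 26 OR status IN ('fail', 'offline') → 88
sensor=D: battery >= 15 → -46
sensor=F: battery >= 26 OR status IN ('fail', 'offline') → 71
sensor=K: battery >= 26 OR status IN ('fail', 'offline') → 116
sensor=N: battery >= 26 OR status IN ('fail', 'offline') → 145
sensor=P: battery >= 26 OR status IN ('fail', 'offline') → 127
sensor=R: battery >= 26 OR status IN ('fail', 'offline') → 133
sensor=U: battery >= 54 AND temp > 30 → 28
sensor=W: battery >= 54 AND temp > 30 → -5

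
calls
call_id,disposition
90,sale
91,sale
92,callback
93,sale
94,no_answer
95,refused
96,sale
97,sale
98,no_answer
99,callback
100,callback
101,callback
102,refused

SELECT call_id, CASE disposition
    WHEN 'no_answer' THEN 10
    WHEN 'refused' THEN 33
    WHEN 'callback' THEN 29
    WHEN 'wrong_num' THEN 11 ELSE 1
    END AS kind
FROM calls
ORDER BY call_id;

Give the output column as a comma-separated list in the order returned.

1, 1, 29, 1, 10, 33, 1, 1, 10, 29, 29, 29, 33

call_id=90: ELSE → 1
call_id=91: ELSE → 1
call_id=92: disposition='callback' → 29
call_id=93: ELSE → 1
call_id=94: disposition='no_answer' → 10
call_id=95: disposition='refused' → 33
call_id=96: ELSE → 1
call_id=97: ELSE → 1
call_id=98: disposition='no_answer' → 10
call_id=99: disposition='callback' → 29
call_id=100: disposition='callback' → 29
call_id=101: disposition='callback' → 29
call_id=102: disposition='refused' → 33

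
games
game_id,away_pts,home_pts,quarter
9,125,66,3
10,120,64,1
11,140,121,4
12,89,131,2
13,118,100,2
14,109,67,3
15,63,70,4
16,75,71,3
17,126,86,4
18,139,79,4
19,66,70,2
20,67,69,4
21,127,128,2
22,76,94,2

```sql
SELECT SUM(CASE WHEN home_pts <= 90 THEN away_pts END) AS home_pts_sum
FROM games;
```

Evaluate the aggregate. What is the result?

890

game_id=9: ✓ → 125
game_id=10: ✓ → 120
game_id=11: ✗
game_id=12: ✗
game_id=13: ✗
game_id=14: ✓ → 109
game_id=15: ✓ → 63
game_id=16: ✓ → 75
game_id=17: ✓ → 126
game_id=18: ✓ → 139
game_id=19: ✓ → 66
game_id=20: ✓ → 67
game_id=21: ✗
game_id=22: ✗
home_pts_sum = 125 + 120 + 109 + 63 + 75 + 126 + 139 + 66 + 67 = 890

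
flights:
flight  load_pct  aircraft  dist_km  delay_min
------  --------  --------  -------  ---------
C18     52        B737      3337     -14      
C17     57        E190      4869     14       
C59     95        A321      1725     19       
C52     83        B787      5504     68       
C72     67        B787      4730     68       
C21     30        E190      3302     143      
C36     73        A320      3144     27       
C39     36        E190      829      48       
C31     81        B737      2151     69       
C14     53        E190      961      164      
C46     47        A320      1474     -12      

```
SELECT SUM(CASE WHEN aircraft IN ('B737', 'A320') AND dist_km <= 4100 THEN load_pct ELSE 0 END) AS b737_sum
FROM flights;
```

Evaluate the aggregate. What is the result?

253

flight=C18: ✓ → 52
flight=C17: ✗
flight=C59: ✗
flight=C52: ✗
flight=C72: ✗
flight=C21: ✗
flight=C36: ✓ → 73
flight=C39: ✗
flight=C31: ✓ → 81
flight=C14: ✗
flight=C46: ✓ → 47
b737_sum = 52 + 73 + 81 + 47 = 253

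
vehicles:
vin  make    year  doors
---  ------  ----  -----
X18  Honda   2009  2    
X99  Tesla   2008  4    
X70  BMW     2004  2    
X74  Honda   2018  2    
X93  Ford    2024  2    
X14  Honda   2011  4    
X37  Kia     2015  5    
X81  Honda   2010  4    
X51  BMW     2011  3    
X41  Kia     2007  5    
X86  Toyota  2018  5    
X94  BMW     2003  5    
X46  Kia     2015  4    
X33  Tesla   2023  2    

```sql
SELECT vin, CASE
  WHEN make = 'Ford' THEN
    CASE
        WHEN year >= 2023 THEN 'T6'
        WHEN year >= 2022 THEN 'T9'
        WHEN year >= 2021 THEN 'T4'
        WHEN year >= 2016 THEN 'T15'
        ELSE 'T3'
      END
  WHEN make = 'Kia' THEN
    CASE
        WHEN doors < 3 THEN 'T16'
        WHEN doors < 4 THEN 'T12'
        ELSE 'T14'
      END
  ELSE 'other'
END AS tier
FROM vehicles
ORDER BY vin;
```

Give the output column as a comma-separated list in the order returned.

vin=X14: make='Honda' → outer ELSE → other
vin=X18: make='Honda' → outer ELSE → other
vin=X33: make='Tesla' → outer ELSE → other
vin=X37: make='Kia' → inner[ELSE] → T14
vin=X41: make='Kia' → inner[ELSE] → T14
vin=X46: make='Kia' → inner[ELSE] → T14
vin=X51: make='BMW' → outer ELSE → other
vin=X70: make='BMW' → outer ELSE → other
vin=X74: make='Honda' → outer ELSE → other
vin=X81: make='Honda' → outer ELSE → other
vin=X86: make='Toyota' → outer ELSE → other
vin=X93: make='Ford' → inner[year >= 2023] → T6
vin=X94: make='BMW' → outer ELSE → other
vin=X99: make='Tesla' → outer ELSE → other

other, other, other, T14, T14, T14, other, other, other, other, other, T6, other, other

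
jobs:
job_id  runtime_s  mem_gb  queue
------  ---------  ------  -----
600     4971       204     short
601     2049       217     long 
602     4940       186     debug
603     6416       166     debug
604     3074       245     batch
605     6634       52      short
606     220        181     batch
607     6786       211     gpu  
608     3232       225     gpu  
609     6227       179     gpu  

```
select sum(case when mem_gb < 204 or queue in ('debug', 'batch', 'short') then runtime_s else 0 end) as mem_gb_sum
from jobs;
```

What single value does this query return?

job_id=600: ✓ → 4971
job_id=601: ✗
job_id=602: ✓ → 4940
job_id=603: ✓ → 6416
job_id=604: ✓ → 3074
job_id=605: ✓ → 6634
job_id=606: ✓ → 220
job_id=607: ✗
job_id=608: ✗
job_id=609: ✓ → 6227
mem_gb_sum = 4971 + 4940 + 6416 + 3074 + 6634 + 220 + 6227 = 32482

32482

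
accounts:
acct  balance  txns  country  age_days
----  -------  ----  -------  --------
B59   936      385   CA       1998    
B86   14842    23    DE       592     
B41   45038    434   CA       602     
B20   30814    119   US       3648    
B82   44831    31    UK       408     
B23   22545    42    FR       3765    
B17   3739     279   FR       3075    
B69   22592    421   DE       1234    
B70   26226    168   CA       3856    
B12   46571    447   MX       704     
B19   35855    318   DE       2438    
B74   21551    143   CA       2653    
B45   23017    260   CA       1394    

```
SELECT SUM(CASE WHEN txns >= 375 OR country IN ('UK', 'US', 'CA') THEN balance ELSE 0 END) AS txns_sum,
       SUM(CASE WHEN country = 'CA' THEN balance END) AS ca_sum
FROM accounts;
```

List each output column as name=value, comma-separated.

txns_sum=261576, ca_sum=116768

[txns_sum: txns >= 375 OR country IN ('UK', 'US', 'CA')]
acct=B59: ✓ → 936
acct=B86: ✗
acct=B41: ✓ → 45038
acct=B20: ✓ → 30814
acct=B82: ✓ → 44831
acct=B23: ✗
acct=B17: ✗
acct=B69: ✓ → 22592
acct=B70: ✓ → 26226
acct=B12: ✓ → 46571
acct=B19: ✗
acct=B74: ✓ → 21551
acct=B45: ✓ → 23017
txns_sum = 936 + 45038 + 30814 + 44831 + 22592 + 26226 + 46571 + 21551 + 23017 = 261576
—
[ca_sum: country = 'CA']
acct=B59: ✓ → 936
acct=B86: ✗
acct=B41: ✓ → 45038
acct=B20: ✗
acct=B82: ✗
acct=B23: ✗
acct=B17: ✗
acct=B69: ✗
acct=B70: ✓ → 26226
acct=B12: ✗
acct=B19: ✗
acct=B74: ✓ → 21551
acct=B45: ✓ → 23017
ca_sum = 936 + 45038 + 26226 + 21551 + 23017 = 116768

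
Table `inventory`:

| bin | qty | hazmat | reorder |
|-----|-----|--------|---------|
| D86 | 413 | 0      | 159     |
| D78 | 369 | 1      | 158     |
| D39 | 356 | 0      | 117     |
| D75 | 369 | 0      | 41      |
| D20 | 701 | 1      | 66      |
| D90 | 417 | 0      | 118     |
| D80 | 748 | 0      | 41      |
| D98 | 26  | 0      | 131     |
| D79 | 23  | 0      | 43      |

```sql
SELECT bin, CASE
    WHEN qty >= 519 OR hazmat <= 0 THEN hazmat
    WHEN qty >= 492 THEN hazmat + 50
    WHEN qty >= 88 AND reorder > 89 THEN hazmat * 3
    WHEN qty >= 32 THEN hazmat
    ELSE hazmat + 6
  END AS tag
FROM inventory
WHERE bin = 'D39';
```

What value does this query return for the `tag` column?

0

bin = D39: qty=356, hazmat=0, reorder=117.
qty >= 519 OR hazmat <= 0 → true → 0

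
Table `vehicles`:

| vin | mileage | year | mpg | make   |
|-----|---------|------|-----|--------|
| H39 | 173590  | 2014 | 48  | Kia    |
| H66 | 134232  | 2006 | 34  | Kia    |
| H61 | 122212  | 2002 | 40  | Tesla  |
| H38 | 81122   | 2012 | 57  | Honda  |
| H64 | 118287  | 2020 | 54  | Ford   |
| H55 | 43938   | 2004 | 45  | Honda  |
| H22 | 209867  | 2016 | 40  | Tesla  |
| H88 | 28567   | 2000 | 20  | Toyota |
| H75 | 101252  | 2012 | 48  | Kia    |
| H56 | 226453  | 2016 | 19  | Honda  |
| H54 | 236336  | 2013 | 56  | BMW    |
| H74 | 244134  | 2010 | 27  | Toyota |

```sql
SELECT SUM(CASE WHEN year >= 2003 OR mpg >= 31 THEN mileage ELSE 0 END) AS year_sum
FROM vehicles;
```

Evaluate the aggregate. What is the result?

vin=H39: ✓ → 173590
vin=H66: ✓ → 134232
vin=H61: ✓ → 122212
vin=H38: ✓ → 81122
vin=H64: ✓ → 118287
vin=H55: ✓ → 43938
vin=H22: ✓ → 209867
vin=H88: ✗
vin=H75: ✓ → 101252
vin=H56: ✓ → 226453
vin=H54: ✓ → 236336
vin=H74: ✓ → 244134
year_sum = 173590 + 134232 + 122212 + 81122 + 118287 + 43938 + 209867 + 101252 + 226453 + 236336 + 244134 = 1691423

1691423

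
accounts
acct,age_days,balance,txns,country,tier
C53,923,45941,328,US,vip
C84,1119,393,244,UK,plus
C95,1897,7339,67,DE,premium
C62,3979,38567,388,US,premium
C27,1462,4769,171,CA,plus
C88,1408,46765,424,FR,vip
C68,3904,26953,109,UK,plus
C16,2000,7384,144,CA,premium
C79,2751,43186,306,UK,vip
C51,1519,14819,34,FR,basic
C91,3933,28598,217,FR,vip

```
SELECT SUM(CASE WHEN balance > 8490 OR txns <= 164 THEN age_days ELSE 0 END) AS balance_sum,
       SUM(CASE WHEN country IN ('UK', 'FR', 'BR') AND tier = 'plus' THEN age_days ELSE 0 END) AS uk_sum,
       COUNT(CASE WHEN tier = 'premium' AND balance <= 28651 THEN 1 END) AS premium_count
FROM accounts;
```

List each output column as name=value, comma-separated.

balance_sum=22314, uk_sum=5023, premium_count=2

[balance_sum: balance > 8490 OR txns <= 164]
acct=C53: ✓ → 923
acct=C84: ✗
acct=C95: ✓ → 1897
acct=C62: ✓ → 3979
acct=C27: ✗
acct=C88: ✓ → 1408
acct=C68: ✓ → 3904
acct=C16: ✓ → 2000
acct=C79: ✓ → 2751
acct=C51: ✓ → 1519
acct=C91: ✓ → 3933
balance_sum = 923 + 1897 + 3979 + 1408 + 3904 + 2000 + 2751 + 1519 + 3933 = 22314
—
[uk_sum: country IN ('UK', 'FR', 'BR') AND tier = 'plus']
acct=C53: ✗
acct=C84: ✓ → 1119
acct=C95: ✗
acct=C62: ✗
acct=C27: ✗
acct=C88: ✗
acct=C68: ✓ → 3904
acct=C16: ✗
acct=C79: ✗
acct=C51: ✗
acct=C91: ✗
uk_sum = 1119 + 3904 = 5023
—
[premium_count: tier = 'premium' AND balance <= 28651]
acct=C53: ✗
acct=C84: ✗
acct=C95: ✓ → 1
acct=C62: ✗
acct=C27: ✗
acct=C88: ✗
acct=C68: ✗
acct=C16: ✓ → 1
acct=C79: ✗
acct=C51: ✗
acct=C91: ✗
premium_count = COUNT(1, 1) = 2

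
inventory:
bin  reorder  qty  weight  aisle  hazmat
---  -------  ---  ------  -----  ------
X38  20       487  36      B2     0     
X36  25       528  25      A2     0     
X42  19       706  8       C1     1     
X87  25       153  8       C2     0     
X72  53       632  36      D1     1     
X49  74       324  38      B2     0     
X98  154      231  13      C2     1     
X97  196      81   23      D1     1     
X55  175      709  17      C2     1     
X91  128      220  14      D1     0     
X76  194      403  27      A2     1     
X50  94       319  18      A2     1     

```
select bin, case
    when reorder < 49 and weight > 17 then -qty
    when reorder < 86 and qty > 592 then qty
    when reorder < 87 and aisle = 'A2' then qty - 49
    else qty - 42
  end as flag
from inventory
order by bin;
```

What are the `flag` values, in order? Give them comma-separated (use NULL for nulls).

bin=X36: reorder < 49 and weight > 17 → -528
bin=X38: reorder < 49 and weight > 17 → -487
bin=X42: reorder < 86 and qty > 592 → 706
bin=X49: ELSE → 282
bin=X50: ELSE → 277
bin=X55: ELSE → 667
bin=X72: reorder < 86 and qty > 592 → 632
bin=X76: ELSE → 361
bin=X87: ELSE → 111
bin=X91: ELSE → 178
bin=X97: ELSE → 39
bin=X98: ELSE → 189

-528, -487, 706, 282, 277, 667, 632, 361, 111, 178, 39, 189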